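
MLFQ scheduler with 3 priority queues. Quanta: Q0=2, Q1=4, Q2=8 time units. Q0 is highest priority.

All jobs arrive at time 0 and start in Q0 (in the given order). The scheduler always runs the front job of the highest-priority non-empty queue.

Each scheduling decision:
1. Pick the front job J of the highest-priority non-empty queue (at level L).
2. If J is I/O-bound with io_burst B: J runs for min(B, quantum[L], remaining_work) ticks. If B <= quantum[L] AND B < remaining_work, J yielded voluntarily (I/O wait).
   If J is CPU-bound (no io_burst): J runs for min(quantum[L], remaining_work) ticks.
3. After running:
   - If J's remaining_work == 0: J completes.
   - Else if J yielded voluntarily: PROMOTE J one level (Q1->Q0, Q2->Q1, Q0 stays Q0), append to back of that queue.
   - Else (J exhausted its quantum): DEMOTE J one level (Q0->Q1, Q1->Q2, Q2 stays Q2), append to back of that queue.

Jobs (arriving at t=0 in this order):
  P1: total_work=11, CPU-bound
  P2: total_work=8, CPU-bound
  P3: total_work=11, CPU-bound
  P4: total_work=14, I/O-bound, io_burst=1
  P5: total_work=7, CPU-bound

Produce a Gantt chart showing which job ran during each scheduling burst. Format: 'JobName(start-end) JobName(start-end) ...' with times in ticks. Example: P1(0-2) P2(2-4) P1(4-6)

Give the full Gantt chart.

t=0-2: P1@Q0 runs 2, rem=9, quantum used, demote→Q1. Q0=[P2,P3,P4,P5] Q1=[P1] Q2=[]
t=2-4: P2@Q0 runs 2, rem=6, quantum used, demote→Q1. Q0=[P3,P4,P5] Q1=[P1,P2] Q2=[]
t=4-6: P3@Q0 runs 2, rem=9, quantum used, demote→Q1. Q0=[P4,P5] Q1=[P1,P2,P3] Q2=[]
t=6-7: P4@Q0 runs 1, rem=13, I/O yield, promote→Q0. Q0=[P5,P4] Q1=[P1,P2,P3] Q2=[]
t=7-9: P5@Q0 runs 2, rem=5, quantum used, demote→Q1. Q0=[P4] Q1=[P1,P2,P3,P5] Q2=[]
t=9-10: P4@Q0 runs 1, rem=12, I/O yield, promote→Q0. Q0=[P4] Q1=[P1,P2,P3,P5] Q2=[]
t=10-11: P4@Q0 runs 1, rem=11, I/O yield, promote→Q0. Q0=[P4] Q1=[P1,P2,P3,P5] Q2=[]
t=11-12: P4@Q0 runs 1, rem=10, I/O yield, promote→Q0. Q0=[P4] Q1=[P1,P2,P3,P5] Q2=[]
t=12-13: P4@Q0 runs 1, rem=9, I/O yield, promote→Q0. Q0=[P4] Q1=[P1,P2,P3,P5] Q2=[]
t=13-14: P4@Q0 runs 1, rem=8, I/O yield, promote→Q0. Q0=[P4] Q1=[P1,P2,P3,P5] Q2=[]
t=14-15: P4@Q0 runs 1, rem=7, I/O yield, promote→Q0. Q0=[P4] Q1=[P1,P2,P3,P5] Q2=[]
t=15-16: P4@Q0 runs 1, rem=6, I/O yield, promote→Q0. Q0=[P4] Q1=[P1,P2,P3,P5] Q2=[]
t=16-17: P4@Q0 runs 1, rem=5, I/O yield, promote→Q0. Q0=[P4] Q1=[P1,P2,P3,P5] Q2=[]
t=17-18: P4@Q0 runs 1, rem=4, I/O yield, promote→Q0. Q0=[P4] Q1=[P1,P2,P3,P5] Q2=[]
t=18-19: P4@Q0 runs 1, rem=3, I/O yield, promote→Q0. Q0=[P4] Q1=[P1,P2,P3,P5] Q2=[]
t=19-20: P4@Q0 runs 1, rem=2, I/O yield, promote→Q0. Q0=[P4] Q1=[P1,P2,P3,P5] Q2=[]
t=20-21: P4@Q0 runs 1, rem=1, I/O yield, promote→Q0. Q0=[P4] Q1=[P1,P2,P3,P5] Q2=[]
t=21-22: P4@Q0 runs 1, rem=0, completes. Q0=[] Q1=[P1,P2,P3,P5] Q2=[]
t=22-26: P1@Q1 runs 4, rem=5, quantum used, demote→Q2. Q0=[] Q1=[P2,P3,P5] Q2=[P1]
t=26-30: P2@Q1 runs 4, rem=2, quantum used, demote→Q2. Q0=[] Q1=[P3,P5] Q2=[P1,P2]
t=30-34: P3@Q1 runs 4, rem=5, quantum used, demote→Q2. Q0=[] Q1=[P5] Q2=[P1,P2,P3]
t=34-38: P5@Q1 runs 4, rem=1, quantum used, demote→Q2. Q0=[] Q1=[] Q2=[P1,P2,P3,P5]
t=38-43: P1@Q2 runs 5, rem=0, completes. Q0=[] Q1=[] Q2=[P2,P3,P5]
t=43-45: P2@Q2 runs 2, rem=0, completes. Q0=[] Q1=[] Q2=[P3,P5]
t=45-50: P3@Q2 runs 5, rem=0, completes. Q0=[] Q1=[] Q2=[P5]
t=50-51: P5@Q2 runs 1, rem=0, completes. Q0=[] Q1=[] Q2=[]

Answer: P1(0-2) P2(2-4) P3(4-6) P4(6-7) P5(7-9) P4(9-10) P4(10-11) P4(11-12) P4(12-13) P4(13-14) P4(14-15) P4(15-16) P4(16-17) P4(17-18) P4(18-19) P4(19-20) P4(20-21) P4(21-22) P1(22-26) P2(26-30) P3(30-34) P5(34-38) P1(38-43) P2(43-45) P3(45-50) P5(50-51)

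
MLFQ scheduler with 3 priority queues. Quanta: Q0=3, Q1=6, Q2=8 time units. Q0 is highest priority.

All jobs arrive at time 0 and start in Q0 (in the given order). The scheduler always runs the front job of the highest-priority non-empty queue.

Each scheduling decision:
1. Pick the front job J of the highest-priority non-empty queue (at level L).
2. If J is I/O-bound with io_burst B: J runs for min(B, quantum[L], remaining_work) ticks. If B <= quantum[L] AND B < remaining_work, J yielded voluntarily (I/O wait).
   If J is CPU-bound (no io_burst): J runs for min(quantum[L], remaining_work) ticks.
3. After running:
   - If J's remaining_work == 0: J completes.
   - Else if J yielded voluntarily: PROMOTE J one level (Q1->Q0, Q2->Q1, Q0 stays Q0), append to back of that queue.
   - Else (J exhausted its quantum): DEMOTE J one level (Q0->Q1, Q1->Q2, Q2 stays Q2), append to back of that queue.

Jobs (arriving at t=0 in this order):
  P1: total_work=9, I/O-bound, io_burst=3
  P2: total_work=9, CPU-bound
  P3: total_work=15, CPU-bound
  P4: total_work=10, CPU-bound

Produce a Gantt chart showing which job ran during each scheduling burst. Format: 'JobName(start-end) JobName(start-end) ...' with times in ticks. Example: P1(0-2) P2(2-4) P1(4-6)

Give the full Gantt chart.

t=0-3: P1@Q0 runs 3, rem=6, I/O yield, promote→Q0. Q0=[P2,P3,P4,P1] Q1=[] Q2=[]
t=3-6: P2@Q0 runs 3, rem=6, quantum used, demote→Q1. Q0=[P3,P4,P1] Q1=[P2] Q2=[]
t=6-9: P3@Q0 runs 3, rem=12, quantum used, demote→Q1. Q0=[P4,P1] Q1=[P2,P3] Q2=[]
t=9-12: P4@Q0 runs 3, rem=7, quantum used, demote→Q1. Q0=[P1] Q1=[P2,P3,P4] Q2=[]
t=12-15: P1@Q0 runs 3, rem=3, I/O yield, promote→Q0. Q0=[P1] Q1=[P2,P3,P4] Q2=[]
t=15-18: P1@Q0 runs 3, rem=0, completes. Q0=[] Q1=[P2,P3,P4] Q2=[]
t=18-24: P2@Q1 runs 6, rem=0, completes. Q0=[] Q1=[P3,P4] Q2=[]
t=24-30: P3@Q1 runs 6, rem=6, quantum used, demote→Q2. Q0=[] Q1=[P4] Q2=[P3]
t=30-36: P4@Q1 runs 6, rem=1, quantum used, demote→Q2. Q0=[] Q1=[] Q2=[P3,P4]
t=36-42: P3@Q2 runs 6, rem=0, completes. Q0=[] Q1=[] Q2=[P4]
t=42-43: P4@Q2 runs 1, rem=0, completes. Q0=[] Q1=[] Q2=[]

Answer: P1(0-3) P2(3-6) P3(6-9) P4(9-12) P1(12-15) P1(15-18) P2(18-24) P3(24-30) P4(30-36) P3(36-42) P4(42-43)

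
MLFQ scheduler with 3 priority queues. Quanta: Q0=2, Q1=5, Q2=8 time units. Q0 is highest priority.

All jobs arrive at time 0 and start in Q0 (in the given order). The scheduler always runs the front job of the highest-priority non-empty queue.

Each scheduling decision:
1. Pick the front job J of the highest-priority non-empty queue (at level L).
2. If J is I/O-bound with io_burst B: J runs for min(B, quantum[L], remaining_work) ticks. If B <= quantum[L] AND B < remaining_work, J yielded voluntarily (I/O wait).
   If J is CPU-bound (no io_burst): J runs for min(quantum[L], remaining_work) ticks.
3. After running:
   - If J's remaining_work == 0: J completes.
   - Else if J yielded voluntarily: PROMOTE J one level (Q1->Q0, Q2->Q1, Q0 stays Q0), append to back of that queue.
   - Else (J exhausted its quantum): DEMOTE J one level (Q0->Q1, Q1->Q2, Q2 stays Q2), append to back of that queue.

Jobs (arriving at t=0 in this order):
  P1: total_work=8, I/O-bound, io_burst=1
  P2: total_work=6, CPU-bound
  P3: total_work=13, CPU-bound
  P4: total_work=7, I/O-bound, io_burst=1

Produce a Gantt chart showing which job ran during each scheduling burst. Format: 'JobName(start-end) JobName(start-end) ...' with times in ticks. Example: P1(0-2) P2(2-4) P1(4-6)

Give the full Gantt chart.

Answer: P1(0-1) P2(1-3) P3(3-5) P4(5-6) P1(6-7) P4(7-8) P1(8-9) P4(9-10) P1(10-11) P4(11-12) P1(12-13) P4(13-14) P1(14-15) P4(15-16) P1(16-17) P4(17-18) P1(18-19) P2(19-23) P3(23-28) P3(28-34)

Derivation:
t=0-1: P1@Q0 runs 1, rem=7, I/O yield, promote→Q0. Q0=[P2,P3,P4,P1] Q1=[] Q2=[]
t=1-3: P2@Q0 runs 2, rem=4, quantum used, demote→Q1. Q0=[P3,P4,P1] Q1=[P2] Q2=[]
t=3-5: P3@Q0 runs 2, rem=11, quantum used, demote→Q1. Q0=[P4,P1] Q1=[P2,P3] Q2=[]
t=5-6: P4@Q0 runs 1, rem=6, I/O yield, promote→Q0. Q0=[P1,P4] Q1=[P2,P3] Q2=[]
t=6-7: P1@Q0 runs 1, rem=6, I/O yield, promote→Q0. Q0=[P4,P1] Q1=[P2,P3] Q2=[]
t=7-8: P4@Q0 runs 1, rem=5, I/O yield, promote→Q0. Q0=[P1,P4] Q1=[P2,P3] Q2=[]
t=8-9: P1@Q0 runs 1, rem=5, I/O yield, promote→Q0. Q0=[P4,P1] Q1=[P2,P3] Q2=[]
t=9-10: P4@Q0 runs 1, rem=4, I/O yield, promote→Q0. Q0=[P1,P4] Q1=[P2,P3] Q2=[]
t=10-11: P1@Q0 runs 1, rem=4, I/O yield, promote→Q0. Q0=[P4,P1] Q1=[P2,P3] Q2=[]
t=11-12: P4@Q0 runs 1, rem=3, I/O yield, promote→Q0. Q0=[P1,P4] Q1=[P2,P3] Q2=[]
t=12-13: P1@Q0 runs 1, rem=3, I/O yield, promote→Q0. Q0=[P4,P1] Q1=[P2,P3] Q2=[]
t=13-14: P4@Q0 runs 1, rem=2, I/O yield, promote→Q0. Q0=[P1,P4] Q1=[P2,P3] Q2=[]
t=14-15: P1@Q0 runs 1, rem=2, I/O yield, promote→Q0. Q0=[P4,P1] Q1=[P2,P3] Q2=[]
t=15-16: P4@Q0 runs 1, rem=1, I/O yield, promote→Q0. Q0=[P1,P4] Q1=[P2,P3] Q2=[]
t=16-17: P1@Q0 runs 1, rem=1, I/O yield, promote→Q0. Q0=[P4,P1] Q1=[P2,P3] Q2=[]
t=17-18: P4@Q0 runs 1, rem=0, completes. Q0=[P1] Q1=[P2,P3] Q2=[]
t=18-19: P1@Q0 runs 1, rem=0, completes. Q0=[] Q1=[P2,P3] Q2=[]
t=19-23: P2@Q1 runs 4, rem=0, completes. Q0=[] Q1=[P3] Q2=[]
t=23-28: P3@Q1 runs 5, rem=6, quantum used, demote→Q2. Q0=[] Q1=[] Q2=[P3]
t=28-34: P3@Q2 runs 6, rem=0, completes. Q0=[] Q1=[] Q2=[]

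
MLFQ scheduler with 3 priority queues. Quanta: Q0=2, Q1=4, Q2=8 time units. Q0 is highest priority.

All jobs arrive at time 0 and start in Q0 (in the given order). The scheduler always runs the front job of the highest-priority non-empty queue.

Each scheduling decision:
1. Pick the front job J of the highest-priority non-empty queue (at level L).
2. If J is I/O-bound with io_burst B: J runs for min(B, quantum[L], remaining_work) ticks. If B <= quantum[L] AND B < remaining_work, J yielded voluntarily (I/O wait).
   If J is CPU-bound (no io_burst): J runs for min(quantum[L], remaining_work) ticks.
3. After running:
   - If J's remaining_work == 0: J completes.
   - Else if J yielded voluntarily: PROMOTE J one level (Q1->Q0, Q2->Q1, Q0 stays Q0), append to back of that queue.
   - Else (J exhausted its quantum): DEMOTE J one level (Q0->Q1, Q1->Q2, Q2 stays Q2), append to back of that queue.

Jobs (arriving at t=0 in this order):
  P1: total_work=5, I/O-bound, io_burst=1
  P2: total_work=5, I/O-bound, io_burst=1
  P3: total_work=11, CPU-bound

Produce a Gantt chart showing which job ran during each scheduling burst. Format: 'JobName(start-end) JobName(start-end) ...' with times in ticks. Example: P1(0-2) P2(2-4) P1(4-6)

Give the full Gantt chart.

Answer: P1(0-1) P2(1-2) P3(2-4) P1(4-5) P2(5-6) P1(6-7) P2(7-8) P1(8-9) P2(9-10) P1(10-11) P2(11-12) P3(12-16) P3(16-21)

Derivation:
t=0-1: P1@Q0 runs 1, rem=4, I/O yield, promote→Q0. Q0=[P2,P3,P1] Q1=[] Q2=[]
t=1-2: P2@Q0 runs 1, rem=4, I/O yield, promote→Q0. Q0=[P3,P1,P2] Q1=[] Q2=[]
t=2-4: P3@Q0 runs 2, rem=9, quantum used, demote→Q1. Q0=[P1,P2] Q1=[P3] Q2=[]
t=4-5: P1@Q0 runs 1, rem=3, I/O yield, promote→Q0. Q0=[P2,P1] Q1=[P3] Q2=[]
t=5-6: P2@Q0 runs 1, rem=3, I/O yield, promote→Q0. Q0=[P1,P2] Q1=[P3] Q2=[]
t=6-7: P1@Q0 runs 1, rem=2, I/O yield, promote→Q0. Q0=[P2,P1] Q1=[P3] Q2=[]
t=7-8: P2@Q0 runs 1, rem=2, I/O yield, promote→Q0. Q0=[P1,P2] Q1=[P3] Q2=[]
t=8-9: P1@Q0 runs 1, rem=1, I/O yield, promote→Q0. Q0=[P2,P1] Q1=[P3] Q2=[]
t=9-10: P2@Q0 runs 1, rem=1, I/O yield, promote→Q0. Q0=[P1,P2] Q1=[P3] Q2=[]
t=10-11: P1@Q0 runs 1, rem=0, completes. Q0=[P2] Q1=[P3] Q2=[]
t=11-12: P2@Q0 runs 1, rem=0, completes. Q0=[] Q1=[P3] Q2=[]
t=12-16: P3@Q1 runs 4, rem=5, quantum used, demote→Q2. Q0=[] Q1=[] Q2=[P3]
t=16-21: P3@Q2 runs 5, rem=0, completes. Q0=[] Q1=[] Q2=[]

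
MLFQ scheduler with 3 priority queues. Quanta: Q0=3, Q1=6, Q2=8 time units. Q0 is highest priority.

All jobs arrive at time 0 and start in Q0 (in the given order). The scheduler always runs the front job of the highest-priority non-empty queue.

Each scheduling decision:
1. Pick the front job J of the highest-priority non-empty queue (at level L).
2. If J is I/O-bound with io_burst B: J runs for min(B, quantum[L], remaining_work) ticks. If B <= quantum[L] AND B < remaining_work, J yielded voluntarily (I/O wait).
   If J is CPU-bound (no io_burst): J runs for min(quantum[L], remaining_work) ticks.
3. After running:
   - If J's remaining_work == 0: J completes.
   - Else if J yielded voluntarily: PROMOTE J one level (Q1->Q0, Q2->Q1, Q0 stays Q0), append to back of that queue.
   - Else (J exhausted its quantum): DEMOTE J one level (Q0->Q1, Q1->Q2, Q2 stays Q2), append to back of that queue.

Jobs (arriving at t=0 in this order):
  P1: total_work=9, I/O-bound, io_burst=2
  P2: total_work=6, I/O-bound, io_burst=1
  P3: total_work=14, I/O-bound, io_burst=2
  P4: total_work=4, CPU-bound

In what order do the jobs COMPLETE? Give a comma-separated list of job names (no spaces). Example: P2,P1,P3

t=0-2: P1@Q0 runs 2, rem=7, I/O yield, promote→Q0. Q0=[P2,P3,P4,P1] Q1=[] Q2=[]
t=2-3: P2@Q0 runs 1, rem=5, I/O yield, promote→Q0. Q0=[P3,P4,P1,P2] Q1=[] Q2=[]
t=3-5: P3@Q0 runs 2, rem=12, I/O yield, promote→Q0. Q0=[P4,P1,P2,P3] Q1=[] Q2=[]
t=5-8: P4@Q0 runs 3, rem=1, quantum used, demote→Q1. Q0=[P1,P2,P3] Q1=[P4] Q2=[]
t=8-10: P1@Q0 runs 2, rem=5, I/O yield, promote→Q0. Q0=[P2,P3,P1] Q1=[P4] Q2=[]
t=10-11: P2@Q0 runs 1, rem=4, I/O yield, promote→Q0. Q0=[P3,P1,P2] Q1=[P4] Q2=[]
t=11-13: P3@Q0 runs 2, rem=10, I/O yield, promote→Q0. Q0=[P1,P2,P3] Q1=[P4] Q2=[]
t=13-15: P1@Q0 runs 2, rem=3, I/O yield, promote→Q0. Q0=[P2,P3,P1] Q1=[P4] Q2=[]
t=15-16: P2@Q0 runs 1, rem=3, I/O yield, promote→Q0. Q0=[P3,P1,P2] Q1=[P4] Q2=[]
t=16-18: P3@Q0 runs 2, rem=8, I/O yield, promote→Q0. Q0=[P1,P2,P3] Q1=[P4] Q2=[]
t=18-20: P1@Q0 runs 2, rem=1, I/O yield, promote→Q0. Q0=[P2,P3,P1] Q1=[P4] Q2=[]
t=20-21: P2@Q0 runs 1, rem=2, I/O yield, promote→Q0. Q0=[P3,P1,P2] Q1=[P4] Q2=[]
t=21-23: P3@Q0 runs 2, rem=6, I/O yield, promote→Q0. Q0=[P1,P2,P3] Q1=[P4] Q2=[]
t=23-24: P1@Q0 runs 1, rem=0, completes. Q0=[P2,P3] Q1=[P4] Q2=[]
t=24-25: P2@Q0 runs 1, rem=1, I/O yield, promote→Q0. Q0=[P3,P2] Q1=[P4] Q2=[]
t=25-27: P3@Q0 runs 2, rem=4, I/O yield, promote→Q0. Q0=[P2,P3] Q1=[P4] Q2=[]
t=27-28: P2@Q0 runs 1, rem=0, completes. Q0=[P3] Q1=[P4] Q2=[]
t=28-30: P3@Q0 runs 2, rem=2, I/O yield, promote→Q0. Q0=[P3] Q1=[P4] Q2=[]
t=30-32: P3@Q0 runs 2, rem=0, completes. Q0=[] Q1=[P4] Q2=[]
t=32-33: P4@Q1 runs 1, rem=0, completes. Q0=[] Q1=[] Q2=[]

Answer: P1,P2,P3,P4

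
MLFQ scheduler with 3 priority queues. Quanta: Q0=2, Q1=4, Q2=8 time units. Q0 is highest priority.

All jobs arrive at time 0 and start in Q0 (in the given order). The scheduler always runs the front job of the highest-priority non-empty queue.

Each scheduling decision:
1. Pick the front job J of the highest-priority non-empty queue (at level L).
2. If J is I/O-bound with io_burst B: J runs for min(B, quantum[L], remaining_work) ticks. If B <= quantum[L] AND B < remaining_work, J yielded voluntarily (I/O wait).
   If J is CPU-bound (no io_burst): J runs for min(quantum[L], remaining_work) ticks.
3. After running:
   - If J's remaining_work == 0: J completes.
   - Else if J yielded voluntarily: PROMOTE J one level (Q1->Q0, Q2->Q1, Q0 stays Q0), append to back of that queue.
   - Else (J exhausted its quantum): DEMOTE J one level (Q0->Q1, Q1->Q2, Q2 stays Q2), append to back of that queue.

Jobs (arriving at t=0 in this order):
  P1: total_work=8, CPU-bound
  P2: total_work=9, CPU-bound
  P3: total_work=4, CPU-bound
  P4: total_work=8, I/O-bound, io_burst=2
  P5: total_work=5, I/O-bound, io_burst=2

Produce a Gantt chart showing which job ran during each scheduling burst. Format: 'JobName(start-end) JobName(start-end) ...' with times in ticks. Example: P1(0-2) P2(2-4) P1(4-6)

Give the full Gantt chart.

t=0-2: P1@Q0 runs 2, rem=6, quantum used, demote→Q1. Q0=[P2,P3,P4,P5] Q1=[P1] Q2=[]
t=2-4: P2@Q0 runs 2, rem=7, quantum used, demote→Q1. Q0=[P3,P4,P5] Q1=[P1,P2] Q2=[]
t=4-6: P3@Q0 runs 2, rem=2, quantum used, demote→Q1. Q0=[P4,P5] Q1=[P1,P2,P3] Q2=[]
t=6-8: P4@Q0 runs 2, rem=6, I/O yield, promote→Q0. Q0=[P5,P4] Q1=[P1,P2,P3] Q2=[]
t=8-10: P5@Q0 runs 2, rem=3, I/O yield, promote→Q0. Q0=[P4,P5] Q1=[P1,P2,P3] Q2=[]
t=10-12: P4@Q0 runs 2, rem=4, I/O yield, promote→Q0. Q0=[P5,P4] Q1=[P1,P2,P3] Q2=[]
t=12-14: P5@Q0 runs 2, rem=1, I/O yield, promote→Q0. Q0=[P4,P5] Q1=[P1,P2,P3] Q2=[]
t=14-16: P4@Q0 runs 2, rem=2, I/O yield, promote→Q0. Q0=[P5,P4] Q1=[P1,P2,P3] Q2=[]
t=16-17: P5@Q0 runs 1, rem=0, completes. Q0=[P4] Q1=[P1,P2,P3] Q2=[]
t=17-19: P4@Q0 runs 2, rem=0, completes. Q0=[] Q1=[P1,P2,P3] Q2=[]
t=19-23: P1@Q1 runs 4, rem=2, quantum used, demote→Q2. Q0=[] Q1=[P2,P3] Q2=[P1]
t=23-27: P2@Q1 runs 4, rem=3, quantum used, demote→Q2. Q0=[] Q1=[P3] Q2=[P1,P2]
t=27-29: P3@Q1 runs 2, rem=0, completes. Q0=[] Q1=[] Q2=[P1,P2]
t=29-31: P1@Q2 runs 2, rem=0, completes. Q0=[] Q1=[] Q2=[P2]
t=31-34: P2@Q2 runs 3, rem=0, completes. Q0=[] Q1=[] Q2=[]

Answer: P1(0-2) P2(2-4) P3(4-6) P4(6-8) P5(8-10) P4(10-12) P5(12-14) P4(14-16) P5(16-17) P4(17-19) P1(19-23) P2(23-27) P3(27-29) P1(29-31) P2(31-34)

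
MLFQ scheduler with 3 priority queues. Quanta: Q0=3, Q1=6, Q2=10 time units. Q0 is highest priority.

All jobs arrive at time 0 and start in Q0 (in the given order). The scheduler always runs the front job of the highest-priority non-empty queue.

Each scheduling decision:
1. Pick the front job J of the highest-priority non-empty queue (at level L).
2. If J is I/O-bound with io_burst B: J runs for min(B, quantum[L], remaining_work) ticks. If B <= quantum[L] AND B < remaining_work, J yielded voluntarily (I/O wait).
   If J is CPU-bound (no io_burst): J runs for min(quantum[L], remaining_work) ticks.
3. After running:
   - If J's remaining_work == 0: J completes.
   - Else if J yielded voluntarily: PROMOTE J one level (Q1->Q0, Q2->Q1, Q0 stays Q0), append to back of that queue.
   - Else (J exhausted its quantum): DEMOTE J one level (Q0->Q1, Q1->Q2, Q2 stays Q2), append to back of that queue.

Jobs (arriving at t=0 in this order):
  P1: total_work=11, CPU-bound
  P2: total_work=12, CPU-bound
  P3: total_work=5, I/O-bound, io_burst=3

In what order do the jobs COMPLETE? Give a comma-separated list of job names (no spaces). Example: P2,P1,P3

t=0-3: P1@Q0 runs 3, rem=8, quantum used, demote→Q1. Q0=[P2,P3] Q1=[P1] Q2=[]
t=3-6: P2@Q0 runs 3, rem=9, quantum used, demote→Q1. Q0=[P3] Q1=[P1,P2] Q2=[]
t=6-9: P3@Q0 runs 3, rem=2, I/O yield, promote→Q0. Q0=[P3] Q1=[P1,P2] Q2=[]
t=9-11: P3@Q0 runs 2, rem=0, completes. Q0=[] Q1=[P1,P2] Q2=[]
t=11-17: P1@Q1 runs 6, rem=2, quantum used, demote→Q2. Q0=[] Q1=[P2] Q2=[P1]
t=17-23: P2@Q1 runs 6, rem=3, quantum used, demote→Q2. Q0=[] Q1=[] Q2=[P1,P2]
t=23-25: P1@Q2 runs 2, rem=0, completes. Q0=[] Q1=[] Q2=[P2]
t=25-28: P2@Q2 runs 3, rem=0, completes. Q0=[] Q1=[] Q2=[]

Answer: P3,P1,P2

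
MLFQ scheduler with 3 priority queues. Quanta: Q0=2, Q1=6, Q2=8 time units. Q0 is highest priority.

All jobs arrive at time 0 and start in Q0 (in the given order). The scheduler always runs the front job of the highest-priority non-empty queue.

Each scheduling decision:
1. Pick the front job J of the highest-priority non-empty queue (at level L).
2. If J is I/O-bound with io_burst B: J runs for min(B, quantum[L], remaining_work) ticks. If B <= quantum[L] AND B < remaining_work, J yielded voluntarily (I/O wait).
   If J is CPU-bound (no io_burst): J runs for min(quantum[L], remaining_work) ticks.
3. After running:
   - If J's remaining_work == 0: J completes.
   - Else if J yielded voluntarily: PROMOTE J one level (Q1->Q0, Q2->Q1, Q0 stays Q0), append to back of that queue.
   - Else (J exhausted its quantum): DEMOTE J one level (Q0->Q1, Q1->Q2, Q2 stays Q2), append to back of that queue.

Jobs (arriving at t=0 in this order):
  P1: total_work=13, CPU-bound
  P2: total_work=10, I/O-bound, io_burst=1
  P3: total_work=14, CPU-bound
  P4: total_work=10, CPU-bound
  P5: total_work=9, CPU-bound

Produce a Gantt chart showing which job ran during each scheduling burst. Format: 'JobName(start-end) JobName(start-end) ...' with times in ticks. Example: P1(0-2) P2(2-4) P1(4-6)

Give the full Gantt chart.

t=0-2: P1@Q0 runs 2, rem=11, quantum used, demote→Q1. Q0=[P2,P3,P4,P5] Q1=[P1] Q2=[]
t=2-3: P2@Q0 runs 1, rem=9, I/O yield, promote→Q0. Q0=[P3,P4,P5,P2] Q1=[P1] Q2=[]
t=3-5: P3@Q0 runs 2, rem=12, quantum used, demote→Q1. Q0=[P4,P5,P2] Q1=[P1,P3] Q2=[]
t=5-7: P4@Q0 runs 2, rem=8, quantum used, demote→Q1. Q0=[P5,P2] Q1=[P1,P3,P4] Q2=[]
t=7-9: P5@Q0 runs 2, rem=7, quantum used, demote→Q1. Q0=[P2] Q1=[P1,P3,P4,P5] Q2=[]
t=9-10: P2@Q0 runs 1, rem=8, I/O yield, promote→Q0. Q0=[P2] Q1=[P1,P3,P4,P5] Q2=[]
t=10-11: P2@Q0 runs 1, rem=7, I/O yield, promote→Q0. Q0=[P2] Q1=[P1,P3,P4,P5] Q2=[]
t=11-12: P2@Q0 runs 1, rem=6, I/O yield, promote→Q0. Q0=[P2] Q1=[P1,P3,P4,P5] Q2=[]
t=12-13: P2@Q0 runs 1, rem=5, I/O yield, promote→Q0. Q0=[P2] Q1=[P1,P3,P4,P5] Q2=[]
t=13-14: P2@Q0 runs 1, rem=4, I/O yield, promote→Q0. Q0=[P2] Q1=[P1,P3,P4,P5] Q2=[]
t=14-15: P2@Q0 runs 1, rem=3, I/O yield, promote→Q0. Q0=[P2] Q1=[P1,P3,P4,P5] Q2=[]
t=15-16: P2@Q0 runs 1, rem=2, I/O yield, promote→Q0. Q0=[P2] Q1=[P1,P3,P4,P5] Q2=[]
t=16-17: P2@Q0 runs 1, rem=1, I/O yield, promote→Q0. Q0=[P2] Q1=[P1,P3,P4,P5] Q2=[]
t=17-18: P2@Q0 runs 1, rem=0, completes. Q0=[] Q1=[P1,P3,P4,P5] Q2=[]
t=18-24: P1@Q1 runs 6, rem=5, quantum used, demote→Q2. Q0=[] Q1=[P3,P4,P5] Q2=[P1]
t=24-30: P3@Q1 runs 6, rem=6, quantum used, demote→Q2. Q0=[] Q1=[P4,P5] Q2=[P1,P3]
t=30-36: P4@Q1 runs 6, rem=2, quantum used, demote→Q2. Q0=[] Q1=[P5] Q2=[P1,P3,P4]
t=36-42: P5@Q1 runs 6, rem=1, quantum used, demote→Q2. Q0=[] Q1=[] Q2=[P1,P3,P4,P5]
t=42-47: P1@Q2 runs 5, rem=0, completes. Q0=[] Q1=[] Q2=[P3,P4,P5]
t=47-53: P3@Q2 runs 6, rem=0, completes. Q0=[] Q1=[] Q2=[P4,P5]
t=53-55: P4@Q2 runs 2, rem=0, completes. Q0=[] Q1=[] Q2=[P5]
t=55-56: P5@Q2 runs 1, rem=0, completes. Q0=[] Q1=[] Q2=[]

Answer: P1(0-2) P2(2-3) P3(3-5) P4(5-7) P5(7-9) P2(9-10) P2(10-11) P2(11-12) P2(12-13) P2(13-14) P2(14-15) P2(15-16) P2(16-17) P2(17-18) P1(18-24) P3(24-30) P4(30-36) P5(36-42) P1(42-47) P3(47-53) P4(53-55) P5(55-56)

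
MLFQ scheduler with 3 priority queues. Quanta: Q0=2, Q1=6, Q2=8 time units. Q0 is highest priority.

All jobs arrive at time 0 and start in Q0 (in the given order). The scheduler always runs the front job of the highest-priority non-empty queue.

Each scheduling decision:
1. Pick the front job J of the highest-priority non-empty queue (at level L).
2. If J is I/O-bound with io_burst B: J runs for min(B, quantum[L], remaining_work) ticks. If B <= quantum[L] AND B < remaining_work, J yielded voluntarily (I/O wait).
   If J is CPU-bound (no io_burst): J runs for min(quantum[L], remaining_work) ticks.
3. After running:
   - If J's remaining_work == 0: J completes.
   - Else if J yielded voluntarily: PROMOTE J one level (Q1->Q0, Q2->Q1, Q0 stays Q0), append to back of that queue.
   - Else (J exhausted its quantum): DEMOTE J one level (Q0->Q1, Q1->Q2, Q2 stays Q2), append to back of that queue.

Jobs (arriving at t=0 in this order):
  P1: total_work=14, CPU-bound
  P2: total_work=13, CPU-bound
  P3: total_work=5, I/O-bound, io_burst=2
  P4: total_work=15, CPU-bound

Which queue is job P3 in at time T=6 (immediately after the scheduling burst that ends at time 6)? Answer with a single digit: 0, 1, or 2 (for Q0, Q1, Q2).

Answer: 0

Derivation:
t=0-2: P1@Q0 runs 2, rem=12, quantum used, demote→Q1. Q0=[P2,P3,P4] Q1=[P1] Q2=[]
t=2-4: P2@Q0 runs 2, rem=11, quantum used, demote→Q1. Q0=[P3,P4] Q1=[P1,P2] Q2=[]
t=4-6: P3@Q0 runs 2, rem=3, I/O yield, promote→Q0. Q0=[P4,P3] Q1=[P1,P2] Q2=[]
t=6-8: P4@Q0 runs 2, rem=13, quantum used, demote→Q1. Q0=[P3] Q1=[P1,P2,P4] Q2=[]
t=8-10: P3@Q0 runs 2, rem=1, I/O yield, promote→Q0. Q0=[P3] Q1=[P1,P2,P4] Q2=[]
t=10-11: P3@Q0 runs 1, rem=0, completes. Q0=[] Q1=[P1,P2,P4] Q2=[]
t=11-17: P1@Q1 runs 6, rem=6, quantum used, demote→Q2. Q0=[] Q1=[P2,P4] Q2=[P1]
t=17-23: P2@Q1 runs 6, rem=5, quantum used, demote→Q2. Q0=[] Q1=[P4] Q2=[P1,P2]
t=23-29: P4@Q1 runs 6, rem=7, quantum used, demote→Q2. Q0=[] Q1=[] Q2=[P1,P2,P4]
t=29-35: P1@Q2 runs 6, rem=0, completes. Q0=[] Q1=[] Q2=[P2,P4]
t=35-40: P2@Q2 runs 5, rem=0, completes. Q0=[] Q1=[] Q2=[P4]
t=40-47: P4@Q2 runs 7, rem=0, completes. Q0=[] Q1=[] Q2=[]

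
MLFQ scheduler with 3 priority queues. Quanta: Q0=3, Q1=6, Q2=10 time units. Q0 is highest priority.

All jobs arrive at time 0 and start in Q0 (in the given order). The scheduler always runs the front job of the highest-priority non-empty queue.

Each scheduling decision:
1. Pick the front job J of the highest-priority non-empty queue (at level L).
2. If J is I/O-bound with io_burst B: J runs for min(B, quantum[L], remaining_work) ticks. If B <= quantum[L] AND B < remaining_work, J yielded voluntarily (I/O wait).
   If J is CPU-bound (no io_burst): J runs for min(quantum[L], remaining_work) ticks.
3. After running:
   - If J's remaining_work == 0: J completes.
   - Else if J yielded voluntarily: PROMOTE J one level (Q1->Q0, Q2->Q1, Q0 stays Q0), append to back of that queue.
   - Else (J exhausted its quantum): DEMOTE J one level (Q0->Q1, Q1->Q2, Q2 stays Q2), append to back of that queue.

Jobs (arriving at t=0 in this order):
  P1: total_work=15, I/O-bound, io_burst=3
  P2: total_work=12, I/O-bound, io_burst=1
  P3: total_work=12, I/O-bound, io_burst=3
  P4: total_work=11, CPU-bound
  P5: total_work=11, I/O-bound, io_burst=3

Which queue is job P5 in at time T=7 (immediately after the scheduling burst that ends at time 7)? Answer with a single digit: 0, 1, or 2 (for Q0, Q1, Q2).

Answer: 0

Derivation:
t=0-3: P1@Q0 runs 3, rem=12, I/O yield, promote→Q0. Q0=[P2,P3,P4,P5,P1] Q1=[] Q2=[]
t=3-4: P2@Q0 runs 1, rem=11, I/O yield, promote→Q0. Q0=[P3,P4,P5,P1,P2] Q1=[] Q2=[]
t=4-7: P3@Q0 runs 3, rem=9, I/O yield, promote→Q0. Q0=[P4,P5,P1,P2,P3] Q1=[] Q2=[]
t=7-10: P4@Q0 runs 3, rem=8, quantum used, demote→Q1. Q0=[P5,P1,P2,P3] Q1=[P4] Q2=[]
t=10-13: P5@Q0 runs 3, rem=8, I/O yield, promote→Q0. Q0=[P1,P2,P3,P5] Q1=[P4] Q2=[]
t=13-16: P1@Q0 runs 3, rem=9, I/O yield, promote→Q0. Q0=[P2,P3,P5,P1] Q1=[P4] Q2=[]
t=16-17: P2@Q0 runs 1, rem=10, I/O yield, promote→Q0. Q0=[P3,P5,P1,P2] Q1=[P4] Q2=[]
t=17-20: P3@Q0 runs 3, rem=6, I/O yield, promote→Q0. Q0=[P5,P1,P2,P3] Q1=[P4] Q2=[]
t=20-23: P5@Q0 runs 3, rem=5, I/O yield, promote→Q0. Q0=[P1,P2,P3,P5] Q1=[P4] Q2=[]
t=23-26: P1@Q0 runs 3, rem=6, I/O yield, promote→Q0. Q0=[P2,P3,P5,P1] Q1=[P4] Q2=[]
t=26-27: P2@Q0 runs 1, rem=9, I/O yield, promote→Q0. Q0=[P3,P5,P1,P2] Q1=[P4] Q2=[]
t=27-30: P3@Q0 runs 3, rem=3, I/O yield, promote→Q0. Q0=[P5,P1,P2,P3] Q1=[P4] Q2=[]
t=30-33: P5@Q0 runs 3, rem=2, I/O yield, promote→Q0. Q0=[P1,P2,P3,P5] Q1=[P4] Q2=[]
t=33-36: P1@Q0 runs 3, rem=3, I/O yield, promote→Q0. Q0=[P2,P3,P5,P1] Q1=[P4] Q2=[]
t=36-37: P2@Q0 runs 1, rem=8, I/O yield, promote→Q0. Q0=[P3,P5,P1,P2] Q1=[P4] Q2=[]
t=37-40: P3@Q0 runs 3, rem=0, completes. Q0=[P5,P1,P2] Q1=[P4] Q2=[]
t=40-42: P5@Q0 runs 2, rem=0, completes. Q0=[P1,P2] Q1=[P4] Q2=[]
t=42-45: P1@Q0 runs 3, rem=0, completes. Q0=[P2] Q1=[P4] Q2=[]
t=45-46: P2@Q0 runs 1, rem=7, I/O yield, promote→Q0. Q0=[P2] Q1=[P4] Q2=[]
t=46-47: P2@Q0 runs 1, rem=6, I/O yield, promote→Q0. Q0=[P2] Q1=[P4] Q2=[]
t=47-48: P2@Q0 runs 1, rem=5, I/O yield, promote→Q0. Q0=[P2] Q1=[P4] Q2=[]
t=48-49: P2@Q0 runs 1, rem=4, I/O yield, promote→Q0. Q0=[P2] Q1=[P4] Q2=[]
t=49-50: P2@Q0 runs 1, rem=3, I/O yield, promote→Q0. Q0=[P2] Q1=[P4] Q2=[]
t=50-51: P2@Q0 runs 1, rem=2, I/O yield, promote→Q0. Q0=[P2] Q1=[P4] Q2=[]
t=51-52: P2@Q0 runs 1, rem=1, I/O yield, promote→Q0. Q0=[P2] Q1=[P4] Q2=[]
t=52-53: P2@Q0 runs 1, rem=0, completes. Q0=[] Q1=[P4] Q2=[]
t=53-59: P4@Q1 runs 6, rem=2, quantum used, demote→Q2. Q0=[] Q1=[] Q2=[P4]
t=59-61: P4@Q2 runs 2, rem=0, completes. Q0=[] Q1=[] Q2=[]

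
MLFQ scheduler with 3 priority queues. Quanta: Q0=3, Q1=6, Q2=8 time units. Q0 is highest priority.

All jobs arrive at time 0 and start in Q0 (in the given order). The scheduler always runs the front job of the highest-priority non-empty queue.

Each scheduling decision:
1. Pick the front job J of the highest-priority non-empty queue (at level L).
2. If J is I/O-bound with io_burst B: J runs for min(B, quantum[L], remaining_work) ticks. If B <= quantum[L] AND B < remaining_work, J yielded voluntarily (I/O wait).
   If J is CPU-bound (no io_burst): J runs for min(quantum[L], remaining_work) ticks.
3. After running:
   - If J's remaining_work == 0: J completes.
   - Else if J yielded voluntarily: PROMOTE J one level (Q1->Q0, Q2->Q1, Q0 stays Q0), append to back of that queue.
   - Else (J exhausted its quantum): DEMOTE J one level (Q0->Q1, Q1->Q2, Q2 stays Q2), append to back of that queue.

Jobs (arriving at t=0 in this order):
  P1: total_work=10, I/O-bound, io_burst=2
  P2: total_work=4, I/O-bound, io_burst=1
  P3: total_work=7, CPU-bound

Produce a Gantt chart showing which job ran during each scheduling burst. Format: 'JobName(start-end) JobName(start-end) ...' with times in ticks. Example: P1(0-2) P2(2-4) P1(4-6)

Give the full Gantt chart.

Answer: P1(0-2) P2(2-3) P3(3-6) P1(6-8) P2(8-9) P1(9-11) P2(11-12) P1(12-14) P2(14-15) P1(15-17) P3(17-21)

Derivation:
t=0-2: P1@Q0 runs 2, rem=8, I/O yield, promote→Q0. Q0=[P2,P3,P1] Q1=[] Q2=[]
t=2-3: P2@Q0 runs 1, rem=3, I/O yield, promote→Q0. Q0=[P3,P1,P2] Q1=[] Q2=[]
t=3-6: P3@Q0 runs 3, rem=4, quantum used, demote→Q1. Q0=[P1,P2] Q1=[P3] Q2=[]
t=6-8: P1@Q0 runs 2, rem=6, I/O yield, promote→Q0. Q0=[P2,P1] Q1=[P3] Q2=[]
t=8-9: P2@Q0 runs 1, rem=2, I/O yield, promote→Q0. Q0=[P1,P2] Q1=[P3] Q2=[]
t=9-11: P1@Q0 runs 2, rem=4, I/O yield, promote→Q0. Q0=[P2,P1] Q1=[P3] Q2=[]
t=11-12: P2@Q0 runs 1, rem=1, I/O yield, promote→Q0. Q0=[P1,P2] Q1=[P3] Q2=[]
t=12-14: P1@Q0 runs 2, rem=2, I/O yield, promote→Q0. Q0=[P2,P1] Q1=[P3] Q2=[]
t=14-15: P2@Q0 runs 1, rem=0, completes. Q0=[P1] Q1=[P3] Q2=[]
t=15-17: P1@Q0 runs 2, rem=0, completes. Q0=[] Q1=[P3] Q2=[]
t=17-21: P3@Q1 runs 4, rem=0, completes. Q0=[] Q1=[] Q2=[]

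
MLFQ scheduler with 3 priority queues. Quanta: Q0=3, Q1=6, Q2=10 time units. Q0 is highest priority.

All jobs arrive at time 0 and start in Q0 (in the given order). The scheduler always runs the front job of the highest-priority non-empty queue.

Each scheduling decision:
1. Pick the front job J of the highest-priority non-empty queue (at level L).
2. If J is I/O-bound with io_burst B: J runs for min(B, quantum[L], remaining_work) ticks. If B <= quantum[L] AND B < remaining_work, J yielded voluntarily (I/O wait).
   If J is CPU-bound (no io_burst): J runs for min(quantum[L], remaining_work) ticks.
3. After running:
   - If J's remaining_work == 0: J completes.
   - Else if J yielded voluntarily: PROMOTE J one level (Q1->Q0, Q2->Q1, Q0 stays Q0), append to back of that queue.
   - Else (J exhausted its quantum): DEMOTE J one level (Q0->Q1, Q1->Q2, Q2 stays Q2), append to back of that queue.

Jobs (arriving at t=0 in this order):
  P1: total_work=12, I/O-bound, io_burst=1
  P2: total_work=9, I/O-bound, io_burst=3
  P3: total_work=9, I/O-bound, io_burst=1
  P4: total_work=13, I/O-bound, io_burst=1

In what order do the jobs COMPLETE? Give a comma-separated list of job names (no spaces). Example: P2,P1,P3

Answer: P2,P3,P1,P4

Derivation:
t=0-1: P1@Q0 runs 1, rem=11, I/O yield, promote→Q0. Q0=[P2,P3,P4,P1] Q1=[] Q2=[]
t=1-4: P2@Q0 runs 3, rem=6, I/O yield, promote→Q0. Q0=[P3,P4,P1,P2] Q1=[] Q2=[]
t=4-5: P3@Q0 runs 1, rem=8, I/O yield, promote→Q0. Q0=[P4,P1,P2,P3] Q1=[] Q2=[]
t=5-6: P4@Q0 runs 1, rem=12, I/O yield, promote→Q0. Q0=[P1,P2,P3,P4] Q1=[] Q2=[]
t=6-7: P1@Q0 runs 1, rem=10, I/O yield, promote→Q0. Q0=[P2,P3,P4,P1] Q1=[] Q2=[]
t=7-10: P2@Q0 runs 3, rem=3, I/O yield, promote→Q0. Q0=[P3,P4,P1,P2] Q1=[] Q2=[]
t=10-11: P3@Q0 runs 1, rem=7, I/O yield, promote→Q0. Q0=[P4,P1,P2,P3] Q1=[] Q2=[]
t=11-12: P4@Q0 runs 1, rem=11, I/O yield, promote→Q0. Q0=[P1,P2,P3,P4] Q1=[] Q2=[]
t=12-13: P1@Q0 runs 1, rem=9, I/O yield, promote→Q0. Q0=[P2,P3,P4,P1] Q1=[] Q2=[]
t=13-16: P2@Q0 runs 3, rem=0, completes. Q0=[P3,P4,P1] Q1=[] Q2=[]
t=16-17: P3@Q0 runs 1, rem=6, I/O yield, promote→Q0. Q0=[P4,P1,P3] Q1=[] Q2=[]
t=17-18: P4@Q0 runs 1, rem=10, I/O yield, promote→Q0. Q0=[P1,P3,P4] Q1=[] Q2=[]
t=18-19: P1@Q0 runs 1, rem=8, I/O yield, promote→Q0. Q0=[P3,P4,P1] Q1=[] Q2=[]
t=19-20: P3@Q0 runs 1, rem=5, I/O yield, promote→Q0. Q0=[P4,P1,P3] Q1=[] Q2=[]
t=20-21: P4@Q0 runs 1, rem=9, I/O yield, promote→Q0. Q0=[P1,P3,P4] Q1=[] Q2=[]
t=21-22: P1@Q0 runs 1, rem=7, I/O yield, promote→Q0. Q0=[P3,P4,P1] Q1=[] Q2=[]
t=22-23: P3@Q0 runs 1, rem=4, I/O yield, promote→Q0. Q0=[P4,P1,P3] Q1=[] Q2=[]
t=23-24: P4@Q0 runs 1, rem=8, I/O yield, promote→Q0. Q0=[P1,P3,P4] Q1=[] Q2=[]
t=24-25: P1@Q0 runs 1, rem=6, I/O yield, promote→Q0. Q0=[P3,P4,P1] Q1=[] Q2=[]
t=25-26: P3@Q0 runs 1, rem=3, I/O yield, promote→Q0. Q0=[P4,P1,P3] Q1=[] Q2=[]
t=26-27: P4@Q0 runs 1, rem=7, I/O yield, promote→Q0. Q0=[P1,P3,P4] Q1=[] Q2=[]
t=27-28: P1@Q0 runs 1, rem=5, I/O yield, promote→Q0. Q0=[P3,P4,P1] Q1=[] Q2=[]
t=28-29: P3@Q0 runs 1, rem=2, I/O yield, promote→Q0. Q0=[P4,P1,P3] Q1=[] Q2=[]
t=29-30: P4@Q0 runs 1, rem=6, I/O yield, promote→Q0. Q0=[P1,P3,P4] Q1=[] Q2=[]
t=30-31: P1@Q0 runs 1, rem=4, I/O yield, promote→Q0. Q0=[P3,P4,P1] Q1=[] Q2=[]
t=31-32: P3@Q0 runs 1, rem=1, I/O yield, promote→Q0. Q0=[P4,P1,P3] Q1=[] Q2=[]
t=32-33: P4@Q0 runs 1, rem=5, I/O yield, promote→Q0. Q0=[P1,P3,P4] Q1=[] Q2=[]
t=33-34: P1@Q0 runs 1, rem=3, I/O yield, promote→Q0. Q0=[P3,P4,P1] Q1=[] Q2=[]
t=34-35: P3@Q0 runs 1, rem=0, completes. Q0=[P4,P1] Q1=[] Q2=[]
t=35-36: P4@Q0 runs 1, rem=4, I/O yield, promote→Q0. Q0=[P1,P4] Q1=[] Q2=[]
t=36-37: P1@Q0 runs 1, rem=2, I/O yield, promote→Q0. Q0=[P4,P1] Q1=[] Q2=[]
t=37-38: P4@Q0 runs 1, rem=3, I/O yield, promote→Q0. Q0=[P1,P4] Q1=[] Q2=[]
t=38-39: P1@Q0 runs 1, rem=1, I/O yield, promote→Q0. Q0=[P4,P1] Q1=[] Q2=[]
t=39-40: P4@Q0 runs 1, rem=2, I/O yield, promote→Q0. Q0=[P1,P4] Q1=[] Q2=[]
t=40-41: P1@Q0 runs 1, rem=0, completes. Q0=[P4] Q1=[] Q2=[]
t=41-42: P4@Q0 runs 1, rem=1, I/O yield, promote→Q0. Q0=[P4] Q1=[] Q2=[]
t=42-43: P4@Q0 runs 1, rem=0, completes. Q0=[] Q1=[] Q2=[]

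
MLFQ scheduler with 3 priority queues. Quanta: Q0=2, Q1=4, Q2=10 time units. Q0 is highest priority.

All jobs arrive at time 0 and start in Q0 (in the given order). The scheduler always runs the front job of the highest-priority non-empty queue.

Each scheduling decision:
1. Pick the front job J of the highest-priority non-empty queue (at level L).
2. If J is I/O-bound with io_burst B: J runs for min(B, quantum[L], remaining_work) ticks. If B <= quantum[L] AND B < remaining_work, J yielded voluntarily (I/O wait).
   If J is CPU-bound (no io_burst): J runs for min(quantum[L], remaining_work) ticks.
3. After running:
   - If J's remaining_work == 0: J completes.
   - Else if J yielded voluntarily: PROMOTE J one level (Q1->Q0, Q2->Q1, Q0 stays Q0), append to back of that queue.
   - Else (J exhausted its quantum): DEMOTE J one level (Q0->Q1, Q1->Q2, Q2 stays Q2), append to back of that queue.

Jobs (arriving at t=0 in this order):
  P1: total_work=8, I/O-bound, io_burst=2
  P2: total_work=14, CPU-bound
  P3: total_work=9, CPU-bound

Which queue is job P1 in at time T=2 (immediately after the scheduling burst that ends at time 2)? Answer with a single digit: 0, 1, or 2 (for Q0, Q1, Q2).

Answer: 0

Derivation:
t=0-2: P1@Q0 runs 2, rem=6, I/O yield, promote→Q0. Q0=[P2,P3,P1] Q1=[] Q2=[]
t=2-4: P2@Q0 runs 2, rem=12, quantum used, demote→Q1. Q0=[P3,P1] Q1=[P2] Q2=[]
t=4-6: P3@Q0 runs 2, rem=7, quantum used, demote→Q1. Q0=[P1] Q1=[P2,P3] Q2=[]
t=6-8: P1@Q0 runs 2, rem=4, I/O yield, promote→Q0. Q0=[P1] Q1=[P2,P3] Q2=[]
t=8-10: P1@Q0 runs 2, rem=2, I/O yield, promote→Q0. Q0=[P1] Q1=[P2,P3] Q2=[]
t=10-12: P1@Q0 runs 2, rem=0, completes. Q0=[] Q1=[P2,P3] Q2=[]
t=12-16: P2@Q1 runs 4, rem=8, quantum used, demote→Q2. Q0=[] Q1=[P3] Q2=[P2]
t=16-20: P3@Q1 runs 4, rem=3, quantum used, demote→Q2. Q0=[] Q1=[] Q2=[P2,P3]
t=20-28: P2@Q2 runs 8, rem=0, completes. Q0=[] Q1=[] Q2=[P3]
t=28-31: P3@Q2 runs 3, rem=0, completes. Q0=[] Q1=[] Q2=[]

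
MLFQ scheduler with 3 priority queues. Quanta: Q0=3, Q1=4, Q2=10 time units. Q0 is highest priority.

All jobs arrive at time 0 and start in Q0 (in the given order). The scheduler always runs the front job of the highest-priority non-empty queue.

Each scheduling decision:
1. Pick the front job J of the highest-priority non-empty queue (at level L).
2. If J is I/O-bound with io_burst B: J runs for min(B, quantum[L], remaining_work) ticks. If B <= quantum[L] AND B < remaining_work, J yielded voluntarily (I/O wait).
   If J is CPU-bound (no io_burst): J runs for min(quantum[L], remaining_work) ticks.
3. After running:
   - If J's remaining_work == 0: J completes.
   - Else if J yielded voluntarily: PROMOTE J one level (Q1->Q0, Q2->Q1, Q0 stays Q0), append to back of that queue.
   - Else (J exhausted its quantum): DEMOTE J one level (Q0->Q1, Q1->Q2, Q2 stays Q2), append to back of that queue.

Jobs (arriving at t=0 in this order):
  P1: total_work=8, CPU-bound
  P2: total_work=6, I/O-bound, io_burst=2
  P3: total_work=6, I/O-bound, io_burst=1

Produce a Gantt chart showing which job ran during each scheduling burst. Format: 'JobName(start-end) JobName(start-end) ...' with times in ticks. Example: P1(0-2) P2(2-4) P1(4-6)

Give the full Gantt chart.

t=0-3: P1@Q0 runs 3, rem=5, quantum used, demote→Q1. Q0=[P2,P3] Q1=[P1] Q2=[]
t=3-5: P2@Q0 runs 2, rem=4, I/O yield, promote→Q0. Q0=[P3,P2] Q1=[P1] Q2=[]
t=5-6: P3@Q0 runs 1, rem=5, I/O yield, promote→Q0. Q0=[P2,P3] Q1=[P1] Q2=[]
t=6-8: P2@Q0 runs 2, rem=2, I/O yield, promote→Q0. Q0=[P3,P2] Q1=[P1] Q2=[]
t=8-9: P3@Q0 runs 1, rem=4, I/O yield, promote→Q0. Q0=[P2,P3] Q1=[P1] Q2=[]
t=9-11: P2@Q0 runs 2, rem=0, completes. Q0=[P3] Q1=[P1] Q2=[]
t=11-12: P3@Q0 runs 1, rem=3, I/O yield, promote→Q0. Q0=[P3] Q1=[P1] Q2=[]
t=12-13: P3@Q0 runs 1, rem=2, I/O yield, promote→Q0. Q0=[P3] Q1=[P1] Q2=[]
t=13-14: P3@Q0 runs 1, rem=1, I/O yield, promote→Q0. Q0=[P3] Q1=[P1] Q2=[]
t=14-15: P3@Q0 runs 1, rem=0, completes. Q0=[] Q1=[P1] Q2=[]
t=15-19: P1@Q1 runs 4, rem=1, quantum used, demote→Q2. Q0=[] Q1=[] Q2=[P1]
t=19-20: P1@Q2 runs 1, rem=0, completes. Q0=[] Q1=[] Q2=[]

Answer: P1(0-3) P2(3-5) P3(5-6) P2(6-8) P3(8-9) P2(9-11) P3(11-12) P3(12-13) P3(13-14) P3(14-15) P1(15-19) P1(19-20)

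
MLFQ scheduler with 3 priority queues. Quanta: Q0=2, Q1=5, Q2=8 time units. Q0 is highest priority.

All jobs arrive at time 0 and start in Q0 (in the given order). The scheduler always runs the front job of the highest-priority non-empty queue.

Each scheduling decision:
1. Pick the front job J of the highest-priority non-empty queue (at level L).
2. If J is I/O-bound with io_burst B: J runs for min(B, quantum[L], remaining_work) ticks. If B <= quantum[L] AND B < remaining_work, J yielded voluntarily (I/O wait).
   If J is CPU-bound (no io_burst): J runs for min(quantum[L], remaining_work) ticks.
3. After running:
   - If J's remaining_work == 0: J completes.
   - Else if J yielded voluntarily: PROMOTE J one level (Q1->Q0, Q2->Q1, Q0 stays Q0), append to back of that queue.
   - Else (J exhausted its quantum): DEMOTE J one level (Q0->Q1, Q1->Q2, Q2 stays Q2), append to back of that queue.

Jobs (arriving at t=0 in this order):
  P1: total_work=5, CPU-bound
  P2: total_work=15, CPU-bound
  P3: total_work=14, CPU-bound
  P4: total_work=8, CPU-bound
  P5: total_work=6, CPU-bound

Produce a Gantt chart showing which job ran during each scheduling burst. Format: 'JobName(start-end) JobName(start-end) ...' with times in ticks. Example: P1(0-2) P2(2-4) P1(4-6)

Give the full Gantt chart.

t=0-2: P1@Q0 runs 2, rem=3, quantum used, demote→Q1. Q0=[P2,P3,P4,P5] Q1=[P1] Q2=[]
t=2-4: P2@Q0 runs 2, rem=13, quantum used, demote→Q1. Q0=[P3,P4,P5] Q1=[P1,P2] Q2=[]
t=4-6: P3@Q0 runs 2, rem=12, quantum used, demote→Q1. Q0=[P4,P5] Q1=[P1,P2,P3] Q2=[]
t=6-8: P4@Q0 runs 2, rem=6, quantum used, demote→Q1. Q0=[P5] Q1=[P1,P2,P3,P4] Q2=[]
t=8-10: P5@Q0 runs 2, rem=4, quantum used, demote→Q1. Q0=[] Q1=[P1,P2,P3,P4,P5] Q2=[]
t=10-13: P1@Q1 runs 3, rem=0, completes. Q0=[] Q1=[P2,P3,P4,P5] Q2=[]
t=13-18: P2@Q1 runs 5, rem=8, quantum used, demote→Q2. Q0=[] Q1=[P3,P4,P5] Q2=[P2]
t=18-23: P3@Q1 runs 5, rem=7, quantum used, demote→Q2. Q0=[] Q1=[P4,P5] Q2=[P2,P3]
t=23-28: P4@Q1 runs 5, rem=1, quantum used, demote→Q2. Q0=[] Q1=[P5] Q2=[P2,P3,P4]
t=28-32: P5@Q1 runs 4, rem=0, completes. Q0=[] Q1=[] Q2=[P2,P3,P4]
t=32-40: P2@Q2 runs 8, rem=0, completes. Q0=[] Q1=[] Q2=[P3,P4]
t=40-47: P3@Q2 runs 7, rem=0, completes. Q0=[] Q1=[] Q2=[P4]
t=47-48: P4@Q2 runs 1, rem=0, completes. Q0=[] Q1=[] Q2=[]

Answer: P1(0-2) P2(2-4) P3(4-6) P4(6-8) P5(8-10) P1(10-13) P2(13-18) P3(18-23) P4(23-28) P5(28-32) P2(32-40) P3(40-47) P4(47-48)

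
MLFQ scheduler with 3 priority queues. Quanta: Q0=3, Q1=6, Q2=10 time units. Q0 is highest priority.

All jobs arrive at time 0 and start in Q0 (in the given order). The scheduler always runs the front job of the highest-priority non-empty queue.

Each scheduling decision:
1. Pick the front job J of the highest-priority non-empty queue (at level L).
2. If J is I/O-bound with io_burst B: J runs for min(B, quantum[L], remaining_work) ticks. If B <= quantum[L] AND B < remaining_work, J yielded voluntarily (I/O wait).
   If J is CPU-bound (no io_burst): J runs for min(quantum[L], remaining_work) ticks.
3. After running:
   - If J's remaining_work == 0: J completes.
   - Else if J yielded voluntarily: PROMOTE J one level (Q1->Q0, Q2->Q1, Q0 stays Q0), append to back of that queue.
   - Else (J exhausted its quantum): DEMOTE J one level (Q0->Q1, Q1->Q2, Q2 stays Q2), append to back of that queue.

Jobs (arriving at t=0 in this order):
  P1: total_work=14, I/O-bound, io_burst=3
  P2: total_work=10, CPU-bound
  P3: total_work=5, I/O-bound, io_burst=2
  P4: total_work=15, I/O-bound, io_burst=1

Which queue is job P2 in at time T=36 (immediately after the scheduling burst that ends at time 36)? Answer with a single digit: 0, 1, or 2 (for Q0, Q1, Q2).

Answer: 1

Derivation:
t=0-3: P1@Q0 runs 3, rem=11, I/O yield, promote→Q0. Q0=[P2,P3,P4,P1] Q1=[] Q2=[]
t=3-6: P2@Q0 runs 3, rem=7, quantum used, demote→Q1. Q0=[P3,P4,P1] Q1=[P2] Q2=[]
t=6-8: P3@Q0 runs 2, rem=3, I/O yield, promote→Q0. Q0=[P4,P1,P3] Q1=[P2] Q2=[]
t=8-9: P4@Q0 runs 1, rem=14, I/O yield, promote→Q0. Q0=[P1,P3,P4] Q1=[P2] Q2=[]
t=9-12: P1@Q0 runs 3, rem=8, I/O yield, promote→Q0. Q0=[P3,P4,P1] Q1=[P2] Q2=[]
t=12-14: P3@Q0 runs 2, rem=1, I/O yield, promote→Q0. Q0=[P4,P1,P3] Q1=[P2] Q2=[]
t=14-15: P4@Q0 runs 1, rem=13, I/O yield, promote→Q0. Q0=[P1,P3,P4] Q1=[P2] Q2=[]
t=15-18: P1@Q0 runs 3, rem=5, I/O yield, promote→Q0. Q0=[P3,P4,P1] Q1=[P2] Q2=[]
t=18-19: P3@Q0 runs 1, rem=0, completes. Q0=[P4,P1] Q1=[P2] Q2=[]
t=19-20: P4@Q0 runs 1, rem=12, I/O yield, promote→Q0. Q0=[P1,P4] Q1=[P2] Q2=[]
t=20-23: P1@Q0 runs 3, rem=2, I/O yield, promote→Q0. Q0=[P4,P1] Q1=[P2] Q2=[]
t=23-24: P4@Q0 runs 1, rem=11, I/O yield, promote→Q0. Q0=[P1,P4] Q1=[P2] Q2=[]
t=24-26: P1@Q0 runs 2, rem=0, completes. Q0=[P4] Q1=[P2] Q2=[]
t=26-27: P4@Q0 runs 1, rem=10, I/O yield, promote→Q0. Q0=[P4] Q1=[P2] Q2=[]
t=27-28: P4@Q0 runs 1, rem=9, I/O yield, promote→Q0. Q0=[P4] Q1=[P2] Q2=[]
t=28-29: P4@Q0 runs 1, rem=8, I/O yield, promote→Q0. Q0=[P4] Q1=[P2] Q2=[]
t=29-30: P4@Q0 runs 1, rem=7, I/O yield, promote→Q0. Q0=[P4] Q1=[P2] Q2=[]
t=30-31: P4@Q0 runs 1, rem=6, I/O yield, promote→Q0. Q0=[P4] Q1=[P2] Q2=[]
t=31-32: P4@Q0 runs 1, rem=5, I/O yield, promote→Q0. Q0=[P4] Q1=[P2] Q2=[]
t=32-33: P4@Q0 runs 1, rem=4, I/O yield, promote→Q0. Q0=[P4] Q1=[P2] Q2=[]
t=33-34: P4@Q0 runs 1, rem=3, I/O yield, promote→Q0. Q0=[P4] Q1=[P2] Q2=[]
t=34-35: P4@Q0 runs 1, rem=2, I/O yield, promote→Q0. Q0=[P4] Q1=[P2] Q2=[]
t=35-36: P4@Q0 runs 1, rem=1, I/O yield, promote→Q0. Q0=[P4] Q1=[P2] Q2=[]
t=36-37: P4@Q0 runs 1, rem=0, completes. Q0=[] Q1=[P2] Q2=[]
t=37-43: P2@Q1 runs 6, rem=1, quantum used, demote→Q2. Q0=[] Q1=[] Q2=[P2]
t=43-44: P2@Q2 runs 1, rem=0, completes. Q0=[] Q1=[] Q2=[]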